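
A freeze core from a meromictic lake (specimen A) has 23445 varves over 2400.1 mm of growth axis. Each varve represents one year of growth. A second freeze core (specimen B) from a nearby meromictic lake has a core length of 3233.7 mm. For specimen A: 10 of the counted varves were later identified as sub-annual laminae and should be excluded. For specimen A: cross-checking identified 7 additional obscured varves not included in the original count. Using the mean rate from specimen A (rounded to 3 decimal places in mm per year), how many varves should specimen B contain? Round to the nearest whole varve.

Specimen A: correcting the raw count gives 23445 − 10 + 7 = 23442 true varves.
A: 2400.1 mm over 23442 years gives 2400.1 / 23442 ≈ 0.102 mm/yr.
For B, 3233.7 / 0.102 = 31702.94 years ≈ 31703 varves.

31703 varves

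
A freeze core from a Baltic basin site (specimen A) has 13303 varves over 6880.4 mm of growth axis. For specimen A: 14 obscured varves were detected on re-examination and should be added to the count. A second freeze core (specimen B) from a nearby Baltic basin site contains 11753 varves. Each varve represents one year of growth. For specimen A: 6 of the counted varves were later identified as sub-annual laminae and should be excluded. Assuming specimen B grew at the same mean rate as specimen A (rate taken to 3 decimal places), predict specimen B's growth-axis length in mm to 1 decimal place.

6076.3 mm

Specimen A: true varve count = 13303 − 6 + 14 = 13311.
A: 6880.4 mm over 13311 years gives 6880.4 / 13311 ≈ 0.517 mm per year.
B's length ≈ 0.517 × 11753 = 6076.3 mm.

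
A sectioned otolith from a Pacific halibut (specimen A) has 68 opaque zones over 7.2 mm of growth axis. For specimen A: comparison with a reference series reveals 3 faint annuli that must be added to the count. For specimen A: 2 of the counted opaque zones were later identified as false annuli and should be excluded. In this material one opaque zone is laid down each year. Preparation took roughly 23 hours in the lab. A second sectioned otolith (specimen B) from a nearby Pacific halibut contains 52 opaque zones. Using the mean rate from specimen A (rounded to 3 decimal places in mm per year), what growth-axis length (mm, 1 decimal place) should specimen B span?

Specimen A: adjusted count: 68 − 2 + 3 = 69 opaque zones.
A: Mean rate = 7.2 mm / 69 years ≈ 0.104 mm/yr.
Length of B = 0.104 × 52 = 5.4 mm.

5.4 mm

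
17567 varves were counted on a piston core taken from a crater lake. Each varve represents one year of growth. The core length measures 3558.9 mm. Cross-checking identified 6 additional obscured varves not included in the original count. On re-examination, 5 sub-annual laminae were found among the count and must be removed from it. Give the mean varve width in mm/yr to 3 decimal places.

0.203 mm/yr

True varve count = 17567 − 5 + 6 = 17568.
3558.9 mm over 17568 years gives 3558.9 / 17568 ≈ 0.203 mm/yr.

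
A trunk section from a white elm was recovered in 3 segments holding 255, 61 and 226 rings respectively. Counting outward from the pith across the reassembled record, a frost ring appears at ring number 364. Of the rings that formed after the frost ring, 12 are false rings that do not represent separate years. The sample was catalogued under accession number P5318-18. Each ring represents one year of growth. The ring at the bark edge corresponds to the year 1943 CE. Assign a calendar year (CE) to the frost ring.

1777 CE

Total rings = 255 + 61 + 226 = 542.
542 − 364 = 178 rings lie beyond the frost ring toward the bark edge.
178 − 12 false = 166 true rings after the frost ring.
Counting back 166 years from 1943 CE places the frost ring in 1943 − 166 = 1777 CE.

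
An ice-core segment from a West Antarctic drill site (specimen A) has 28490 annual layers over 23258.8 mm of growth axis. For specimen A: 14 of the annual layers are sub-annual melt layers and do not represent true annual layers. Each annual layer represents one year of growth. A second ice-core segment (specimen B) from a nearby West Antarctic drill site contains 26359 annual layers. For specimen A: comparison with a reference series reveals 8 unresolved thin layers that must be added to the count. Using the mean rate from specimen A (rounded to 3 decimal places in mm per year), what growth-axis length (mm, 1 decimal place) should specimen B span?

21535.3 mm

Specimen A: correcting the raw count gives 28490 − 14 + 8 = 28484 true annual layers.
A: Extension rate ≈ 23258.8 / 28484 = 0.817 mm/yr.
For B, 0.817 mm/year × 26359 years = 21535.3 mm.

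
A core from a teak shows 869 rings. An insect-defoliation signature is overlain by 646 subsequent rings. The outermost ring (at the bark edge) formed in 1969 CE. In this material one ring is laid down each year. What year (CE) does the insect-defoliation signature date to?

1323 CE

There are 646 rings younger than the insect-defoliation signature.
The ring at the bark edge is 1969 CE, so the insect-defoliation signature dates to 1969 − 646 = 1323 CE.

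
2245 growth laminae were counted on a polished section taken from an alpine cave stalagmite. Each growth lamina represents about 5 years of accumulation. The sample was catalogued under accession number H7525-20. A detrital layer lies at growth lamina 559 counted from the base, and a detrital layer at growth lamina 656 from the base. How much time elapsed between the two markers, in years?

Separation: 656 − 559 = 97 growth laminae.
Multiplying by 5 years per growth lamina: 97 × 5 = 485 years.

485 years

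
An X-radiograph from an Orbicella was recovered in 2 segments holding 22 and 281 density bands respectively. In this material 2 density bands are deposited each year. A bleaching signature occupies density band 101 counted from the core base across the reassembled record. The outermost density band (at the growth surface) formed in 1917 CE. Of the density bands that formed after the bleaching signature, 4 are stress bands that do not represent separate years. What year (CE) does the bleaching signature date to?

Total density bands = 22 + 281 = 303.
303 − 101 = 202 density bands lie beyond the bleaching signature toward the growth surface.
Excluding 4 false density bands: 202 − 4 = 198.
Dividing by 2 density bands per year: 198 / 2 = 99 years.
Counting back 99 years from 1917 CE places the bleaching signature in 1917 − 99 = 1818 CE.

1818 CE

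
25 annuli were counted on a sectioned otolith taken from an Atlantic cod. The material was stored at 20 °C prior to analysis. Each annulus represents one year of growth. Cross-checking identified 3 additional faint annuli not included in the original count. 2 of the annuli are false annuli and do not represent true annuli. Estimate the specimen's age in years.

After corrections the count is 25 − 2 + 3 = 26 annuli.
One annulus per year makes the duration 26 years.

26 years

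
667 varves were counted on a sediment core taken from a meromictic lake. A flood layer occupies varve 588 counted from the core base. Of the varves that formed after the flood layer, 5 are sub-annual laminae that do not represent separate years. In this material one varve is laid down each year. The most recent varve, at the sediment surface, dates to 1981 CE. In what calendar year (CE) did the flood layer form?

1907 CE

667 − 588 = 79 varves lie beyond the flood layer toward the sediment surface.
Excluding 5 false varves: 79 − 5 = 74.
The varve at the sediment surface is 1981 CE, so the flood layer dates to 1981 − 74 = 1907 CE.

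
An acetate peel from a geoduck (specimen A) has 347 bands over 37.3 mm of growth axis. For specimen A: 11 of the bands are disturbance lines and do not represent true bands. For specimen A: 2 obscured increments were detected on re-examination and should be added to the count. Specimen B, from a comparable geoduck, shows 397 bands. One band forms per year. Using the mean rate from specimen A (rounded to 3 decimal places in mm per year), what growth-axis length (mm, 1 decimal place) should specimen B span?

43.7 mm

Specimen A: correcting the raw count gives 347 − 11 + 2 = 338 true bands.
A: Extension rate ≈ 37.3 / 338 = 0.110 mm/year.
B's length ≈ 0.110 × 397 = 43.7 mm.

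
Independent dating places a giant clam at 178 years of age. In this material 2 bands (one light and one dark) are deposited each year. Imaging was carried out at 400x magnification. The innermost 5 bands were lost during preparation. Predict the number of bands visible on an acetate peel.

178 years at 2 bands per year gives 178 × 2 = 356 bands.
Subtracting the 5 bands not captured gives 356 − 5 = 351 bands in the record.

351 bands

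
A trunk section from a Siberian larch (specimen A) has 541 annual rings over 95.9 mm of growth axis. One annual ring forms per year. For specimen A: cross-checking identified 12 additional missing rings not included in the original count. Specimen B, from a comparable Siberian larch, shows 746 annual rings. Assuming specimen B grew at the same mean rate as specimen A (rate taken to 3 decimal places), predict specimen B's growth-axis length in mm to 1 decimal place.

129.1 mm

Specimen A: true annual ring count = 541 + 12 = 553.
A: Extension rate ≈ 95.9 / 553 = 0.173 mm per year.
For B, 0.173 mm/year × 746 years = 129.1 mm.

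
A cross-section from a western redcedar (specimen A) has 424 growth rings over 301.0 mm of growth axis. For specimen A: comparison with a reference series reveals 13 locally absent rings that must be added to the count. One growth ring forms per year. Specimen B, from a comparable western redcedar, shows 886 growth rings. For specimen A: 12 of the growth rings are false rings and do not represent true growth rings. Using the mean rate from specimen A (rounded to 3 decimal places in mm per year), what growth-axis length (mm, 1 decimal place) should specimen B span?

Specimen A: adjusted count: 424 − 12 + 13 = 425 growth rings.
A: 301.0 mm over 425 years gives 301.0 / 425 ≈ 0.708 mm per year.
B's length ≈ 0.708 × 886 = 627.3 mm.

627.3 mm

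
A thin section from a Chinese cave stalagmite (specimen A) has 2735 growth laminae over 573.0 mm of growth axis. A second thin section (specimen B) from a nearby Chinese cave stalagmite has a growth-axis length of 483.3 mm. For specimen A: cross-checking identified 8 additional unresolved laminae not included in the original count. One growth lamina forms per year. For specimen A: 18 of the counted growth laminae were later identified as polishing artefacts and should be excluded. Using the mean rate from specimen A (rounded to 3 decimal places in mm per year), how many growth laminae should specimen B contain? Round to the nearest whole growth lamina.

Specimen A: after corrections the count is 2735 − 18 + 8 = 2725 growth laminae.
A: Mean rate = 573.0 mm / 2725 years ≈ 0.210 mm/yr.
For B, 483.3 / 0.210 = 2301.43 years ≈ 2301 growth laminae.

2301 growth laminae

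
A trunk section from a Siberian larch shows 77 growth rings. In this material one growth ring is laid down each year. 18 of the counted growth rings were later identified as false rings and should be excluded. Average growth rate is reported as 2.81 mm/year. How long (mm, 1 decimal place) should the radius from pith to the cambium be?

165.8 mm

True growth ring count = 77 − 18 = 59.
Predicted length = 2.81 mm/year × 59 years = 165.8 mm.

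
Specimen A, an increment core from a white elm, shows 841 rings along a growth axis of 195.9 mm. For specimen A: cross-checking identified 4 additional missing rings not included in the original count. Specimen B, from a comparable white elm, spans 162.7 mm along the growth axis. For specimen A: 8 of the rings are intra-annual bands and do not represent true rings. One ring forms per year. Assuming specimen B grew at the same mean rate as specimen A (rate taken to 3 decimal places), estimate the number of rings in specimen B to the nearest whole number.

695 rings

Specimen A: correcting the raw count gives 841 − 8 + 4 = 837 true rings.
A: Extension rate ≈ 195.9 / 837 = 0.234 mm per year.
For B, 162.7 / 0.234 = 695.30 years ≈ 695 rings.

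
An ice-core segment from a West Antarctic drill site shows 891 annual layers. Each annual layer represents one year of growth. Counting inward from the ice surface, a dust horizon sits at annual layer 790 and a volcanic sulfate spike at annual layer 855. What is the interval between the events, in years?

65 years

The two markers are separated by 855 − 790 = 65 annual layers.
At one annual layer per year, 65 years elapsed between them.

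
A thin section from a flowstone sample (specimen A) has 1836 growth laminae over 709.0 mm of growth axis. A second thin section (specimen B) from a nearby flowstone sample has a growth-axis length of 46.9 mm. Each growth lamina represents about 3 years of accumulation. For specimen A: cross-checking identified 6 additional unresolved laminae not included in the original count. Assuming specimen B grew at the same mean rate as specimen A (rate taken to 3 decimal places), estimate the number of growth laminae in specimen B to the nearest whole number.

Specimen A: after corrections the count is 1836 + 6 = 1842 growth laminae.
Specimen A: at 3 years per growth lamina, 1842 × 3 = 5526 years.
A: Extension rate ≈ 709.0 / 5526 = 0.128 mm/yr.
B spans 46.9 / 0.128 = 366.41 years; at 3 years per growth lamina that is 366.41 / 3 ≈ 122 growth laminae.

122 growth laminae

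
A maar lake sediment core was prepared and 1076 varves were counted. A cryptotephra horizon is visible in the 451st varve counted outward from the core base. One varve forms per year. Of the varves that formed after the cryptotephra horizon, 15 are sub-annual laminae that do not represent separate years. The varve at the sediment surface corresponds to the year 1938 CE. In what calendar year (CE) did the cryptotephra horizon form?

Between varve 451 and the sediment surface there are 1076 − 451 = 625 varves.
625 − 15 false = 610 true varves after the cryptotephra horizon.
Counting back 610 years from 1938 CE places the cryptotephra horizon in 1938 − 610 = 1328 CE.

1328 CE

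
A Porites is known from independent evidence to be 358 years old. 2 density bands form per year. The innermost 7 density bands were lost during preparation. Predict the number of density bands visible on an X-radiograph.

358 years at 2 density bands per year gives 358 × 2 = 716 density bands.
Less the 7 uncaptured density bands: 716 − 7 = 709.

709 density bands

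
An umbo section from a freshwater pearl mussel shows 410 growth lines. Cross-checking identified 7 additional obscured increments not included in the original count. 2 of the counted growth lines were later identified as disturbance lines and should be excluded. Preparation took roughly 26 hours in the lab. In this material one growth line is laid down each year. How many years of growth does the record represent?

True growth line count = 410 − 2 + 7 = 415.
At one growth line per year, that is 415 years.

415 yr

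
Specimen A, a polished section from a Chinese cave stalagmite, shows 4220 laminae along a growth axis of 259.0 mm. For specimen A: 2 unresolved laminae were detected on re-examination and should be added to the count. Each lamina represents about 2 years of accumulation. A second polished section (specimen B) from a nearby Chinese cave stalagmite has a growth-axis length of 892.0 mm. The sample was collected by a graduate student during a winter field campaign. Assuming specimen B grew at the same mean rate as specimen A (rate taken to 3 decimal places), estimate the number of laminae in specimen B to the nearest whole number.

Specimen A: after corrections the count is 4220 + 2 = 4222 laminae.
Specimen A: at 2 years per lamina, 4222 × 2 = 8444 years.
A: Mean rate = 259.0 mm / 8444 years ≈ 0.031 mm/year.
For B, 892.0 / 0.031 = 28774.19 years; at 2 years per lamina that is 28774.19 / 2 ≈ 14387 laminae.

14387 laminae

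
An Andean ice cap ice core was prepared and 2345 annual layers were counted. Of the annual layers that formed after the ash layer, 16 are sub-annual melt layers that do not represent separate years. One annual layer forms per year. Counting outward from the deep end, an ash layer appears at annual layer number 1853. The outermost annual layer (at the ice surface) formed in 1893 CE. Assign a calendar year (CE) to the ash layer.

2345 − 1853 = 492 annual layers lie beyond the ash layer toward the ice surface.
Excluding 16 false annual layers: 492 − 16 = 476.
1893 − 476 = 1417 CE.

1417 CE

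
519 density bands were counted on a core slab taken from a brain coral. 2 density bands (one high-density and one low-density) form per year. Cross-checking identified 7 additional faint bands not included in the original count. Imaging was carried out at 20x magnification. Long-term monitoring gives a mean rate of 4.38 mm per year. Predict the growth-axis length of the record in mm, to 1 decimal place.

1151.9 mm

After corrections the count is 519 + 7 = 526 density bands.
With 2 density bands per year, 526 / 2 = 263 years.
263 years at 4.38 mm/year gives 4.38 × 263 = 1151.9 mm.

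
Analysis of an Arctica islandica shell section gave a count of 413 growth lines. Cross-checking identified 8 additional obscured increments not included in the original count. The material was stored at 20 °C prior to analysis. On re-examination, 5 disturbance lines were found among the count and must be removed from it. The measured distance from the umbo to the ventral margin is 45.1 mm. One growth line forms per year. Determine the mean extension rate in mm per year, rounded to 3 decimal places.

Adjusted count: 413 − 5 + 8 = 416 growth lines.
45.1 mm over 416 years gives 45.1 / 416 ≈ 0.108 mm per year.

0.108 mm per year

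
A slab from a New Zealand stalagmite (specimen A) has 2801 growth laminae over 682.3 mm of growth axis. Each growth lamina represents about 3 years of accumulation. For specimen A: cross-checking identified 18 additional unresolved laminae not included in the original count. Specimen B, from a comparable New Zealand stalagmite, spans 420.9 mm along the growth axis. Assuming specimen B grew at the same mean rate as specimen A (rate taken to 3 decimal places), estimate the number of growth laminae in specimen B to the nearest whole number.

Specimen A: adjusted count: 2801 + 18 = 2819 growth laminae.
Specimen A: at 3 years per growth lamina, 2819 × 3 = 8457 years.
A: 682.3 mm over 8457 years gives 682.3 / 8457 ≈ 0.081 mm/yr.
For B, 420.9 / 0.081 = 5196.30 years; at 3 years per growth lamina that is 5196.30 / 3 ≈ 1732 growth laminae.

1732 growth laminae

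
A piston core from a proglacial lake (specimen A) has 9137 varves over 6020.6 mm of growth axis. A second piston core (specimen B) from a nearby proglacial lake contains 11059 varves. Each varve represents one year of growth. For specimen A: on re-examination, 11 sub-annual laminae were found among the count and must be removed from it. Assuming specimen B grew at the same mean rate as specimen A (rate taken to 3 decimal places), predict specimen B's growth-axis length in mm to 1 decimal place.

7298.9 mm

Specimen A: adjusted count: 9137 − 11 = 9126 varves.
A: Mean rate = 6020.6 mm / 9126 years ≈ 0.660 mm/year.
Length of B = 0.660 × 11059 = 7298.9 mm.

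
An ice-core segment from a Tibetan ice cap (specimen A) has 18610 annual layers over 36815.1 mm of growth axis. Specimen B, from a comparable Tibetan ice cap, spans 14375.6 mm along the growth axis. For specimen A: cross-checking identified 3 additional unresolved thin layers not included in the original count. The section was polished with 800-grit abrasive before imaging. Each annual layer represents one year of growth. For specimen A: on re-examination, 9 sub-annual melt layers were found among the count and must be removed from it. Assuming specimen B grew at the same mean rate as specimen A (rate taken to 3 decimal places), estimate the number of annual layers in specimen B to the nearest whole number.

Specimen A: true annual layer count = 18610 − 9 + 3 = 18604.
A: Extension rate ≈ 36815.1 / 18604 = 1.979 mm/year.
B spans 14375.6 / 1.979 = 7264.07 years ≈ 7264 annual layers.

7264 annual layers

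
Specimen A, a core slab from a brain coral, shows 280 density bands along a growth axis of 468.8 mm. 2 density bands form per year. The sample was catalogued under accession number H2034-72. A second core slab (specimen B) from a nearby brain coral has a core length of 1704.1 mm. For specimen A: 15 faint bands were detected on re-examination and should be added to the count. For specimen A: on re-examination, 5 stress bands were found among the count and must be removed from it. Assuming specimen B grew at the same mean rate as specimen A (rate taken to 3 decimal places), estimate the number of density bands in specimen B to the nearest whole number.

Specimen A: adjusted count: 280 − 5 + 15 = 290 density bands.
Specimen A: with 2 density bands per year, 290 / 2 = 145 years.
A: Extension rate ≈ 468.8 / 145 = 3.233 mm/year.
For B, 1704.1 / 3.233 = 527.10 years; at 2 density bands per year that is 527.10 × 2 ≈ 1054 density bands.

1054 density bands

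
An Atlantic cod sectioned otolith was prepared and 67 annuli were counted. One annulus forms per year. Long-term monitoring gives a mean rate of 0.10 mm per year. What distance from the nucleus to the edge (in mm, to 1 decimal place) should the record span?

6.7 mm

67 years of growth are recorded.
Length ≈ 0.10 × 67 = 6.7 mm.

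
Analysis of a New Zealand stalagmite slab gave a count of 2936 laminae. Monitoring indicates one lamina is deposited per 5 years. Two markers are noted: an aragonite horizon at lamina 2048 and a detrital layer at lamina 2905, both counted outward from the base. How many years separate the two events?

4285 years

The two markers are separated by 2905 − 2048 = 857 laminae.
857 laminae at 5 years each span 857 × 5 = 4285 years.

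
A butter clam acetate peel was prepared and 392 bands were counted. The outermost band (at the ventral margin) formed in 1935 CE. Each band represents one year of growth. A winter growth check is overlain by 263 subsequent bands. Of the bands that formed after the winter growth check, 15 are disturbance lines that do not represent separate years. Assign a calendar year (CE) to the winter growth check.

263 bands formed after the winter growth check.
263 − 15 false = 248 true bands after the winter growth check.
Counting back 248 years from 1935 CE places the winter growth check in 1935 − 248 = 1687 CE.

1687 CE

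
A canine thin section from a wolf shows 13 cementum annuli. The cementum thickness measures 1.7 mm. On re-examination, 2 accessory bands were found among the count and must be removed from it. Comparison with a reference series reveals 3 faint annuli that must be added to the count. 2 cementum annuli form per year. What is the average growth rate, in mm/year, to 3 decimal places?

After corrections the count is 13 − 2 + 3 = 14 cementum annuli.
With 2 cementum annuli per year, 14 / 2 = 7 years.
1.7 mm over 7 years gives 1.7 / 7 ≈ 0.243 mm/year.

0.243 mm/year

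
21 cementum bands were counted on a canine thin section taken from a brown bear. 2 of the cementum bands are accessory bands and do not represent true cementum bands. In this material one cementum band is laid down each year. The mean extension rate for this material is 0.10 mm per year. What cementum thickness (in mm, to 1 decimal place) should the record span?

Correcting the raw count gives 21 − 2 = 19 true cementum bands.
Length ≈ 0.10 × 19 = 1.9 mm.

1.9 mm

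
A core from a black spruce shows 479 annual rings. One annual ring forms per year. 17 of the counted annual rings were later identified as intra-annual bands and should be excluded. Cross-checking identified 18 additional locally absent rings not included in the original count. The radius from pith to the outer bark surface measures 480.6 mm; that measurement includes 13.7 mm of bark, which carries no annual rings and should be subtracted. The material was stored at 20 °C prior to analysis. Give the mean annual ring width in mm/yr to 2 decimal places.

0.97 mm/yr

Correcting the raw count gives 479 − 17 + 18 = 480 true annual rings.
Net length = 480.6 − 13.7 = 466.9 mm.
466.9 mm over 480 years gives 466.9 / 480 ≈ 0.97 mm/yr.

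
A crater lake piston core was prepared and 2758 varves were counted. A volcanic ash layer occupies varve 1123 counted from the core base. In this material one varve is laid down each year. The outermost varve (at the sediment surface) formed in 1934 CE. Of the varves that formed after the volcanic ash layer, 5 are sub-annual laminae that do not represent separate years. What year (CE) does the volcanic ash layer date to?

304 CE

The volcanic ash layer sits at varve 1123 from the core base, so 2758 − 1123 = 1635 varves formed after it.
Removing the 5 false varves leaves 1635 − 5 = 1630 true varves beyond the volcanic ash layer.
The varve at the sediment surface is 1934 CE, so the volcanic ash layer dates to 1934 − 1630 = 304 CE.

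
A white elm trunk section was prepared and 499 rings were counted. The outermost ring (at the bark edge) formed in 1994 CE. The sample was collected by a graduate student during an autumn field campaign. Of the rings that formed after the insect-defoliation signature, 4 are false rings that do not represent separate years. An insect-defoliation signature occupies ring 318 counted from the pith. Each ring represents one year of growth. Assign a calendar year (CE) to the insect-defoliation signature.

1817 CE

499 − 318 = 181 rings lie beyond the insect-defoliation signature toward the bark edge.
Removing the 4 false rings leaves 181 − 4 = 177 true rings beyond the insect-defoliation signature.
1994 − 177 = 1817 CE.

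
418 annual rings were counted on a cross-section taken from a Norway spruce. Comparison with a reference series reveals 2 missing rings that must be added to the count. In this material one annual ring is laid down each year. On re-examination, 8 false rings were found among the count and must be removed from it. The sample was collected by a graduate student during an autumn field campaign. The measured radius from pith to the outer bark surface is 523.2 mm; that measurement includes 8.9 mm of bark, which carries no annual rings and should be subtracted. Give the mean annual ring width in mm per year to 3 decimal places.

1.248 mm per year

After corrections the count is 418 − 8 + 2 = 412 annual rings.
Net length = 523.2 − 8.9 = 514.3 mm.
514.3 mm over 412 years gives 514.3 / 412 ≈ 1.248 mm per year.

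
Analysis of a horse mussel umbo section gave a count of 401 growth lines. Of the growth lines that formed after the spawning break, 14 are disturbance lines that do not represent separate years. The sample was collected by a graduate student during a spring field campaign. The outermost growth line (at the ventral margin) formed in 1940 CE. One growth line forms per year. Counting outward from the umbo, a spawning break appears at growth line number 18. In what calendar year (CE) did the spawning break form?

401 − 18 = 383 growth lines lie beyond the spawning break toward the ventral margin.
Excluding 14 false growth lines: 383 − 14 = 369.
1940 − 369 = 1571 CE.

1571 CE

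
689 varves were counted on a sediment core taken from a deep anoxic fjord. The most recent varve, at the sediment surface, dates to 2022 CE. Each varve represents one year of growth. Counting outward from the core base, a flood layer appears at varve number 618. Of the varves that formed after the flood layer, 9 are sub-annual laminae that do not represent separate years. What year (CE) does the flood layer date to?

1960 CE

Between varve 618 and the sediment surface there are 689 − 618 = 71 varves.
Excluding 9 false varves: 71 − 9 = 62.
Counting back 62 years from 2022 CE places the flood layer in 2022 − 62 = 1960 CE.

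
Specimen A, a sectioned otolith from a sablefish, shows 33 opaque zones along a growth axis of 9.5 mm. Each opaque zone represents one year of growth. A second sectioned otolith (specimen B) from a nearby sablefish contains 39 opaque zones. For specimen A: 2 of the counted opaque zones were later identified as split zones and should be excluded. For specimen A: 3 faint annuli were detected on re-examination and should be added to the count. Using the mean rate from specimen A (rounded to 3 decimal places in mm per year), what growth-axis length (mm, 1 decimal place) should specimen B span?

Specimen A: correcting the raw count gives 33 − 2 + 3 = 34 true opaque zones.
A: 9.5 mm over 34 years gives 9.5 / 34 ≈ 0.279 mm/year.
For B, 0.279 mm/year × 39 years = 10.9 mm.

10.9 mm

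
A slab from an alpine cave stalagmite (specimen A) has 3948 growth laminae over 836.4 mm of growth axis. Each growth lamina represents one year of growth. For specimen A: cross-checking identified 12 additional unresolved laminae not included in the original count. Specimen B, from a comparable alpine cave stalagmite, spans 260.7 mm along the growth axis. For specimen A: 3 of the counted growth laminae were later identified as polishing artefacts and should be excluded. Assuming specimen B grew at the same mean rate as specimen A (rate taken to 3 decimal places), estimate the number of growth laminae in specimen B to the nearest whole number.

1236 growth laminae

Specimen A: correcting the raw count gives 3948 − 3 + 12 = 3957 true growth laminae.
A: 836.4 mm over 3957 years gives 836.4 / 3957 ≈ 0.211 mm/year.
Specimen B: 260.7 mm / 0.211 mm per year = 1235.55 years ≈ 1236 growth laminae.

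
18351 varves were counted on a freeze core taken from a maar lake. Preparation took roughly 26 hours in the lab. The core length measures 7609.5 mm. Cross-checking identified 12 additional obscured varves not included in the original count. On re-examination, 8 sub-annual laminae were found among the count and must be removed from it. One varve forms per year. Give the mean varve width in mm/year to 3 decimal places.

0.415 mm/year

Correcting the raw count gives 18351 − 8 + 12 = 18355 true varves.
7609.5 mm over 18355 years gives 7609.5 / 18355 ≈ 0.415 mm/year.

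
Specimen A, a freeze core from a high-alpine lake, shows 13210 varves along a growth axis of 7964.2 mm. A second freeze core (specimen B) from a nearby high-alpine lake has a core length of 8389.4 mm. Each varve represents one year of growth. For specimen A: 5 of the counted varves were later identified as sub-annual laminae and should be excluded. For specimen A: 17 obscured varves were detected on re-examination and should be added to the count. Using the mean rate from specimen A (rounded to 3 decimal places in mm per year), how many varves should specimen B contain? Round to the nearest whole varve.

13936 varves

Specimen A: correcting the raw count gives 13210 − 5 + 17 = 13222 true varves.
A: Mean rate = 7964.2 mm / 13222 years ≈ 0.602 mm per year.
B spans 8389.4 / 0.602 = 13935.88 years ≈ 13936 varves.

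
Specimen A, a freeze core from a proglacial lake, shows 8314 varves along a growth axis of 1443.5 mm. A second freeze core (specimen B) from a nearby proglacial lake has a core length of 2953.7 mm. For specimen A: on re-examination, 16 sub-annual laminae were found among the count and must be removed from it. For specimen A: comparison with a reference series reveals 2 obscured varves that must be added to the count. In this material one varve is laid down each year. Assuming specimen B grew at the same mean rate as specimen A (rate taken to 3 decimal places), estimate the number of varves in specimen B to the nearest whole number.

16975 varves

Specimen A: correcting the raw count gives 8314 − 16 + 2 = 8300 true varves.
A: Extension rate ≈ 1443.5 / 8300 = 0.174 mm/year.
Specimen B: 2953.7 mm / 0.174 mm per year = 16975.29 years ≈ 16975 varves.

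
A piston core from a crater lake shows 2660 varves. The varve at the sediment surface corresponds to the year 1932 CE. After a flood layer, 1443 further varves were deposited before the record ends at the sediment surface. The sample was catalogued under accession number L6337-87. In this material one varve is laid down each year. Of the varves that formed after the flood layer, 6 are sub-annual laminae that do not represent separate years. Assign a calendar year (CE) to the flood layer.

1443 varves post-date the flood layer.
Removing the 6 false varves leaves 1443 − 6 = 1437 true varves beyond the flood layer.
1932 − 1437 = 495 CE.

495 CE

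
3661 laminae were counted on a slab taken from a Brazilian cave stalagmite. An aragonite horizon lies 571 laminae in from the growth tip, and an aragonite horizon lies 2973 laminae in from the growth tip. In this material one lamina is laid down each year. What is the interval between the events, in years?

2973 − 571 = 2402 laminae lie between the two events.
One lamina per year makes the interval 2402 years.

2402 years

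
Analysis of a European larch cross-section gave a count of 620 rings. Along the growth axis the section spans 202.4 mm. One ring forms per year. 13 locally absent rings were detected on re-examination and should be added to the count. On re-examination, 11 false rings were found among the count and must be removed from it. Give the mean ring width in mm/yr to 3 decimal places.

0.325 mm/yr

Adjusted count: 620 − 11 + 13 = 622 rings.
Mean rate = 202.4 mm / 622 years ≈ 0.325 mm/yr.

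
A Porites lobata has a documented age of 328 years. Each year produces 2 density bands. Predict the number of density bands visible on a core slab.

328 years at 2 density bands per year gives 328 × 2 = 656 density bands.
So 656 density bands should be present.

656 density bands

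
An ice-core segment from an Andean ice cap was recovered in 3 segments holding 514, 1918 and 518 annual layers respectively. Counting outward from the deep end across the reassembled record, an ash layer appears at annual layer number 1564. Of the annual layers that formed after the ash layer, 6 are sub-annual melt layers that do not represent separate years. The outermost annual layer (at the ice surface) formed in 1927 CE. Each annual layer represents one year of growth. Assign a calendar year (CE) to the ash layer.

Total annual layers = 514 + 1918 + 518 = 2950.
2950 − 1564 = 1386 annual layers lie beyond the ash layer toward the ice surface.
1386 − 6 false = 1380 true annual layers after the ash layer.
Counting back 1380 years from 1927 CE places the ash layer in 1927 − 1380 = 547 CE.

547 CE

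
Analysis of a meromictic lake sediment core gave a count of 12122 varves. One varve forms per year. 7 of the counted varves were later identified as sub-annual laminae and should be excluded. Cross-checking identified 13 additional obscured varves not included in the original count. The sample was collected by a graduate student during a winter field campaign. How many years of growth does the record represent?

12128 yr

Adjusted count: 12122 − 7 + 13 = 12128 varves.
At one varve per year, that is 12128 years.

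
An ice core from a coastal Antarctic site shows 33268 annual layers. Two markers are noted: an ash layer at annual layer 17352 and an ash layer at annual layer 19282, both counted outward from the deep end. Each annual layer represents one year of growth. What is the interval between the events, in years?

19282 − 17352 = 1930 annual layers lie between the two events.
One annual layer per year makes the interval 1930 years.

1930 yr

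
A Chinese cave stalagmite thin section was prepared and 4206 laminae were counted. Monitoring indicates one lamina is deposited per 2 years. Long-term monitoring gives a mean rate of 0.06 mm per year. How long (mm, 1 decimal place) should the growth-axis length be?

504.7 mm

At 2 years per lamina, 4206 × 2 = 8412 years.
Predicted length = 0.06 mm/year × 8412 years = 504.7 mm.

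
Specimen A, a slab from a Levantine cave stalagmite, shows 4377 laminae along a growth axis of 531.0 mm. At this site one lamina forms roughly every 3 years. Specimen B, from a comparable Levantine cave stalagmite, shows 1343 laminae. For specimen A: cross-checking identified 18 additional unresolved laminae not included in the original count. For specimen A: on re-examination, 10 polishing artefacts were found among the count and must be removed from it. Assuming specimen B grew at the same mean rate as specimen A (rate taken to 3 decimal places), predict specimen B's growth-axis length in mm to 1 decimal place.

161.2 mm

Specimen A: correcting the raw count gives 4377 − 10 + 18 = 4385 true laminae.
Specimen A: multiplying by 3 years per lamina: 4385 × 3 = 13155 years.
A: Mean rate = 531.0 mm / 13155 years ≈ 0.040 mm per year.
Specimen B: 1343 laminae at 3 years each span 1343 × 3 = 4029 years. Length of B = 0.040 × 4029 = 161.2 mm.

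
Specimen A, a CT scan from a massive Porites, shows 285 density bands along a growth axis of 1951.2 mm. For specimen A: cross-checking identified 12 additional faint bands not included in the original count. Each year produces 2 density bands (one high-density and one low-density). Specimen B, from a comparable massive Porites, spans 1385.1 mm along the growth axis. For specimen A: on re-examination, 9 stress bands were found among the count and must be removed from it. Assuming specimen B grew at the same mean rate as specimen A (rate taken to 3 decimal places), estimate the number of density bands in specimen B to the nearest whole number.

Specimen A: after corrections the count is 285 − 9 + 12 = 288 density bands.
Specimen A: with 2 density bands per year, 288 / 2 = 144 years.
A: Mean rate = 1951.2 mm / 144 years ≈ 13.550 mm/yr.
For B, 1385.1 / 13.550 = 102.22 years; at 2 density bands per year that is 102.22 × 2 ≈ 204 density bands.

204 density bands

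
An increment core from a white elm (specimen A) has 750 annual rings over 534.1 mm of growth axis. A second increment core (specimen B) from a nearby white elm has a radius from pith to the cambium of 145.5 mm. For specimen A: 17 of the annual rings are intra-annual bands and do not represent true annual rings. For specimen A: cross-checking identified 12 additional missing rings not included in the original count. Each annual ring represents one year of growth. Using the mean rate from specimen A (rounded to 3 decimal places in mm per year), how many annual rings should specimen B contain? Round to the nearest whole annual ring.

Specimen A: true annual ring count = 750 − 17 + 12 = 745.
A: 534.1 mm over 745 years gives 534.1 / 745 ≈ 0.717 mm/yr.
B spans 145.5 / 0.717 = 202.93 years ≈ 203 annual rings.

203 annual rings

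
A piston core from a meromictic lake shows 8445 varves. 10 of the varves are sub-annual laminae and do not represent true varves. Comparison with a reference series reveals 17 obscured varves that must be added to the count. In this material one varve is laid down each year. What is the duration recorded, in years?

Adjusted count: 8445 − 10 + 17 = 8452 varves.
At one varve per year, that is 8452 years.

8452 yr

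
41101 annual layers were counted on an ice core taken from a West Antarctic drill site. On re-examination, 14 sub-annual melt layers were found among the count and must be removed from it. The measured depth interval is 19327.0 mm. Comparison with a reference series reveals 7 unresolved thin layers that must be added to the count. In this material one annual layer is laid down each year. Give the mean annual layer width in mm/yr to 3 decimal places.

True annual layer count = 41101 − 14 + 7 = 41094.
Extension rate ≈ 19327.0 / 41094 = 0.470 mm/yr.

0.470 mm/yr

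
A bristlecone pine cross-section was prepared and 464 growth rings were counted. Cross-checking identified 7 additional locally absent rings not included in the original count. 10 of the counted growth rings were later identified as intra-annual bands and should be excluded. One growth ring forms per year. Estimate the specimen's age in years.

Correcting the raw count gives 464 − 10 + 7 = 461 true growth rings.
One growth ring per year makes the duration 461 years.

461 years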